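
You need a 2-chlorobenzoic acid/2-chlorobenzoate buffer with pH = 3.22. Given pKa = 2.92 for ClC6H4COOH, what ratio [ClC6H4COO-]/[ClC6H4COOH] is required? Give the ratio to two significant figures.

pH = pKa + log(r) ⇒ log(r) = 3.22 − 2.92 = +0.30
r = [ClC6H4COO-]/[ClC6H4COOH] = 10^(+0.30) = 2

ratio = 2.0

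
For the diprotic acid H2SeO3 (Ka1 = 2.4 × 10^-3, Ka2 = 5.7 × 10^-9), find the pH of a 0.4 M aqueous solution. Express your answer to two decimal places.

pH = 1.53

Since Ka1 ≫ Ka2, the first ionization dominates [H+].
Ka1 = x²/(0.4 − x) = 2.4 × 10^-3
Solving the quadratic: x = (−Ka1 + √(Ka1² + 4·Ka1·C₀))/2 = 2.98 × 10^-2 M
pH = −log(2.98 × 10^-2) = 1.53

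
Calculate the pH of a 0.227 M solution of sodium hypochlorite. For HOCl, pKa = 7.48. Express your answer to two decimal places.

pH = 10.42

OCl- is the conjugate base of the weak acid HOCl.
Ka = 10^(−7.48) = 3.31 × 10^-8
Kb = Kw/Ka = 1.0×10^-14 / 3.31 × 10^-8 = 3.02 × 10^-7
From the ICE table, Kb = [OH-]²/(0.227 − [OH-]) = 3.02 × 10^-7.
Since Kb ≪ C₀, [OH-] ≈ √(Kb·C₀) = 2.62 × 10^-4 M.
Check: 0.12% ionized — well under 5%, approximation valid.
pOH = −log(2.62 × 10^-4) = 3.58; pH = 14.00 − 3.58 = 10.42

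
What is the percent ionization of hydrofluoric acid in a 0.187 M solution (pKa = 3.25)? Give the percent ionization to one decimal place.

HF ⇌ F- + H+; let x = [H+] at equilibrium.
Ka = 10^(−3.25) = 5.62 × 10^-4
Solve x² + 0.000562x − 0.000105 = 0 → x = 9.97 × 10^-3 M
Fraction ionized = 9.97 × 10^-3 / 0.187 = 0.0533 → 5.3%

5.3%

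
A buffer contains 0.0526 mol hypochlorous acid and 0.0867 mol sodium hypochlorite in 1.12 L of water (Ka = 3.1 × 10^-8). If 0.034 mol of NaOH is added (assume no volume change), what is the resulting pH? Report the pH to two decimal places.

pH = 8.32

OH- converts HOCl to OCl-: HOCl → 0.0186 mol, OCl- → 0.121 mol.
pKa = −log(3.1 × 10^-8) = 7.509
pH = pKa + log(n_OCl-/n_HOCl) = 7.509 + log(0.121/0.0186) = 7.509 + (+0.813)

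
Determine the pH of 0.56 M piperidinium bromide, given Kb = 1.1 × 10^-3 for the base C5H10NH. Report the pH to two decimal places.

pH = 5.65

C5H10NH2+ is the conjugate acid of the weak base C5H10NH.
Ka = Kw/Kb = 1.0×10^-14 / 1.1 × 10^-3 = 9.09 × 10^-12
From the ICE table, Ka = x²/(0.56 − x) = 9.09 × 10^-12.
Assume x ≪ 0.56: x ≈ √(9.09 × 10^-12 × 0.56) = 2.26 × 10^-6 M
pH = −log[H+] = −log(2.26 × 10^-6) = 5.65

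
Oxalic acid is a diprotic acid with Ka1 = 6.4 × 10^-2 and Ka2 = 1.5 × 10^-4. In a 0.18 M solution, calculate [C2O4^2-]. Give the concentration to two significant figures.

First ionization gives [H+] ≈ [HC2O4-] = 8.00 × 10^-2 M.
Second step: Ka2 = [H+][C2O4^2-]/[HC2O4-] ≈ [C2O4^2-] (since [H+] ≈ [HC2O4-]).
So [C2O4^2-] ≈ Ka2.

1.5 × 10^-4 M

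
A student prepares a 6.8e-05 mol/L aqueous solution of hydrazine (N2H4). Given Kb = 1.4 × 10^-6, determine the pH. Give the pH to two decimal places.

N2H4 + H2O ⇌ N2H5+ + OH-
From the ICE table, Kb = [OH-]²/(6.8e-05 − [OH-]) = 1.4 × 10^-6.
Here C₀/Kb ≈ 48.6, so the small-[OH-] approximation fails. Use the quadratic:
[OH-] = [−1.4e-06 + √(1.4e-06² + 3.81e-10)]/2 = 9.08 × 10^-6 M
pOH = 5.04, so pH = 14.00 − pOH = 8.96

pH = 8.96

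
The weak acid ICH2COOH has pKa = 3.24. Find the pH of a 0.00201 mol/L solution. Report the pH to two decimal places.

ICH2COOH ⇌ ICH2COO- + H+
Ka = 10^(−3.24) = 5.75 × 10^-4
From the ICE table, Ka = x²/(0.00201 − x) = 5.75 × 10^-4.
The 5% rule fails; solving x² + Ka·x − Ka·C₀ = 0 exactly:
x = (−Ka + √(Ka² + 4·Ka·C₀))/2 = 8.25 × 10^-4 M
pH = −log(8.25 × 10^-4) = 3.08

pH = 3.08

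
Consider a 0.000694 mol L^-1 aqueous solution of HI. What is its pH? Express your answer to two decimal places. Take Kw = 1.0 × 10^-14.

HI is a strong acid and dissociates completely, so [H+] = 0.000694 M.
pH = -log(0.000694) = 3.16

pH = 3.16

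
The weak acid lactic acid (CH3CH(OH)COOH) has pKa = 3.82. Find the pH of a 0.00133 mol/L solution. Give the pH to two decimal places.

pH = 3.42

CH3CH(OH)COOH ⇌ CH3CH(OH)COO- + H+
Ka = 10^(−3.82) = 1.51 × 10^-4
Ka = [H+]²/(0.00133 − [H+]) = 1.51 × 10^-4
[H+] is not negligible relative to C₀; solve [H+]² + 0.000151·[H+] − 2.01e-07 = 0.
[H+] = [−0.000151 + √(0.000151² + 8.03e-07)]/2 = 3.79 × 10^-4 M
pH = −log(3.79 × 10^-4) = 3.42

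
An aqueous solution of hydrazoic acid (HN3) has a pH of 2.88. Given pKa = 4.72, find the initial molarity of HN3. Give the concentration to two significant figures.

C₀ = 9.3 × 10^-2 M

[H+] = 10^(-2.88) = 1.32 × 10^-3 M = x
Ka = 10^(−4.72) = 1.91 × 10^-5
Ka = x²/(C₀ − x) ⇒ C₀ = x + x²/Ka
C₀ = 1.32 × 10^-3 + (1.32 × 10^-3)²/(1.91 × 10^-5) = 9.25 × 10^-2 M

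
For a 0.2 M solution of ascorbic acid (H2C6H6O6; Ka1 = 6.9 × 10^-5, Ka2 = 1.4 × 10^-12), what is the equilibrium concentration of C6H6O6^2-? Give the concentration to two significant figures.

First ionization gives [H+] ≈ [HC6H6O6-] = 3.71 × 10^-3 M.
Second step: Ka2 = [H+][C6H6O6^2-]/[HC6H6O6-] ≈ [C6H6O6^2-] (since [H+] ≈ [HC6H6O6-]).
So [C6H6O6^2-] ≈ Ka2.

1.4 × 10^-12 M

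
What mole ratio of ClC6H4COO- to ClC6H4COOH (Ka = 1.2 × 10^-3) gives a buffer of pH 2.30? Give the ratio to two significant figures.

pKa = -log(1.2 × 10^-3) = 2.921
pH = pKa + log(r) ⇒ log(r) = 2.30 − 2.921 = -0.621
r = [ClC6H4COO-]/[ClC6H4COOH] = 10^(-0.621) = 0.239

ratio = 0.24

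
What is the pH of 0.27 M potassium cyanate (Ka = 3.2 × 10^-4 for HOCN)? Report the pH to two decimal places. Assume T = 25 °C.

pH = 8.46

OCN- is the conjugate base of the weak acid HOCN.
Kb = Kw/Ka = 1.0×10^-14 / 3.2 × 10^-4 = 3.12 × 10^-11
Kb = x²/(0.27 − x) = 3.12 × 10^-11
Assume x ≪ 0.27: x ≈ √(3.12 × 10^-11 × 0.27) = 2.90 × 10^-6 M
(x/C₀ = 0.0011% < 5%, so the approximation holds.)
pOH = −log(2.90 × 10^-6) = 5.54; pH = 14.00 − 5.54 = 8.46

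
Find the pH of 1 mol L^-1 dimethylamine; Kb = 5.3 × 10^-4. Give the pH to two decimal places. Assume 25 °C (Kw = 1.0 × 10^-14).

(CH3)2NH + H2O ⇌ (CH3)2NH2+ + OH-
Kb = [OH-]²/(1 − [OH-]) = 5.3 × 10^-4
Since Kb ≪ C₀, [OH-] ≈ √(Kb·C₀) = 2.30 × 10^-2 M.
pOH = −log(2.30 × 10^-2) = 1.64; pH = 14.00 − 1.64 = 12.36

pH = 12.36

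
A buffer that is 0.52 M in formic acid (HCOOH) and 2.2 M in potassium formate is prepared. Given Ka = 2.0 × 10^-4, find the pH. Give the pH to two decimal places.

pH = 4.33

pKa = −log(2.0 × 10^-4) = 3.699
pH = pKa + log([A⁻]/[HA]) = 3.699 + log(2.2/0.52)
pH = 3.699 + (+0.626) = 4.33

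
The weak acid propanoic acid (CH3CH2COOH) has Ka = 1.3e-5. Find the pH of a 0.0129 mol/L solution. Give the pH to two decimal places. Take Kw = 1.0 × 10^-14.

pH = 3.39

CH3CH2COOH ⇌ CH3CH2COO- + H+
Let x = [H+] at equilibrium. Ka = x²/(0.0129 − x).
Assume x ≪ 0.0129: x ≈ √(1.3 × 10^-5 × 0.0129) = 4.10 × 10^-4 M
pH = −log[H+] = −log(4.10 × 10^-4) = 3.39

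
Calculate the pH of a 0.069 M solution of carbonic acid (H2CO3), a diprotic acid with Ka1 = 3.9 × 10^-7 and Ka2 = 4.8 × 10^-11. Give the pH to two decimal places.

Since Ka1 ≫ Ka2, the first ionization dominates [H+].
Ka1 = x²/(0.069 − x) = 3.9 × 10^-7
x ≈ √(3.9 × 10^-7 × 0.069) = 1.64 × 10^-4 M
pH = −log(1.64 × 10^-4) = 3.79

pH = 3.79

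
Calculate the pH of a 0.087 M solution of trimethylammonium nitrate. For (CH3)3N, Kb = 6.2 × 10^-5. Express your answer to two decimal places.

pH = 5.43

(CH3)3NH+ is the conjugate acid of the weak base (CH3)3N.
Ka = Kw/Kb = 1.0×10^-14 / 6.2 × 10^-5 = 1.61 × 10^-10
Ka = x²/(0.087 − x) = 1.61 × 10^-10
Neglecting x in the denominator: x = √(1.61 × 10^-10 × 0.087) = 3.74 × 10^-6 M
pH = −log[H+] = −log(3.74 × 10^-6) = 5.43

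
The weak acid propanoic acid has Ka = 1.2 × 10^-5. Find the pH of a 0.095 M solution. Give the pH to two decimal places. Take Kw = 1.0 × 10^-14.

pH = 2.97

CH3CH2COOH ⇌ CH3CH2COO- + H+
From the ICE table, Ka = x²/(0.095 − x) = 1.2 × 10^-5.
Neglecting x in the denominator: x = √(1.2 × 10^-5 × 0.095) = 1.07 × 10^-3 M
pH = −log[H+] = −log(1.07 × 10^-3) = 2.97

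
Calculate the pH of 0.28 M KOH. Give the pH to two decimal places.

pH = 13.45

KOH is a strong base; [OH-] = 0.28 M.
pOH = -log(0.28) = 0.55
pH = 14.00 - 0.55 = 13.45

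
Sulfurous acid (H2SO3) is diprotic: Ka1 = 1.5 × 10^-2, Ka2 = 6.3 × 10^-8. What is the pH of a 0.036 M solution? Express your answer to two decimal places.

Ka1 ≫ Ka2, so treat the first dissociation as the only significant source of H+.
Ka1 = x²/(0.036 − x) = 1.5 × 10^-2
Solving the quadratic: x = (−Ka1 + √(Ka1² + 4·Ka1·C₀))/2 = 1.69 × 10^-2 M
pH = −log(1.69 × 10^-2) = 1.77

pH = 1.77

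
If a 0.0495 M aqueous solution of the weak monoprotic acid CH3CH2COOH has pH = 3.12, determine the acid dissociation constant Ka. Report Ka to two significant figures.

[H+] = 10^(-3.12) = 7.59 × 10^-4 M
At equilibrium [HA] = 0.0495 − 7.59 × 10^-4 = 4.87 × 10^-2 M
Ka = [H+][A-]/[HA] = (7.59 × 10^-4)² / 4.87 × 10^-2 = 1.2 × 10^-5

Ka = 1.2 × 10^-5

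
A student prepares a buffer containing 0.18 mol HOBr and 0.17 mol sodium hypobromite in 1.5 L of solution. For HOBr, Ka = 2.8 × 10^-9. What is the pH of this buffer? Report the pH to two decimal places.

pKa = −log(2.8 × 10^-9) = 8.553
Using pH = pKa + log([base]/[acid]) with [base]/[acid] = 0.17/0.18:
pH = 8.553 + (-0.025) = 8.53

pH = 8.53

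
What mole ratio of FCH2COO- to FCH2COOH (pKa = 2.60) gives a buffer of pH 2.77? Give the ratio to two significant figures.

pH = pKa + log(r) ⇒ log(r) = 2.77 − 2.60 = +0.17
r = [FCH2COO-]/[FCH2COOH] = 10^(+0.17) = 1.48

ratio = 1.5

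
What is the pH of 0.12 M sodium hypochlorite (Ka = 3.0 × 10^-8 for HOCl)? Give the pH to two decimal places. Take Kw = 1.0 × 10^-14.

pH = 10.30

OCl- is the conjugate base of the weak acid HOCl.
Kb = Kw/Ka = 1.0×10^-14 / 3.0 × 10^-8 = 3.33 × 10^-7
Kb = [OH-]²/(0.12 − [OH-]) = 3.33 × 10^-7
Assume [OH-] ≪ 0.12: [OH-] ≈ √(3.33 × 10^-7 × 0.12) = 2.00 × 10^-4 M
([OH-]/C₀ = 0.17% < 5%, so the approximation holds.)
pOH = −log(2.00 × 10^-4) = 3.70; pH = 14.00 − 3.70 = 10.30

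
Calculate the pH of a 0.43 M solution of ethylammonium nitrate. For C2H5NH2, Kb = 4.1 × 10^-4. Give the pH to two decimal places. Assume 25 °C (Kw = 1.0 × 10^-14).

pH = 5.49

C2H5NH3+ is the conjugate acid of the weak base C2H5NH2.
Ka = Kw/Kb = 1.0×10^-14 / 4.1 × 10^-4 = 2.44 × 10^-11
Ka = [H+]²/(0.43 − [H+]) = 2.44 × 10^-11
Neglecting [H+] in the denominator: [H+] = √(2.44 × 10^-11 × 0.43) = 3.24 × 10^-6 M
([H+]/C₀ = 0.00075% < 5%, so the approximation holds.)
pH = −log(3.24 × 10^-6) = 5.49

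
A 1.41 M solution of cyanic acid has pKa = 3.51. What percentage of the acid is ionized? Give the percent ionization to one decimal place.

1.5%

HOCN ⇌ OCN- + H+; let x = [H+] at equilibrium.
Ka = 10^(−3.51) = 3.09 × 10^-4
x ≈ √(Ka·C₀) = √(3.09 × 10^-4 × 1.41) = 2.09 × 10^-2 M
% ionization = x/C₀ × 100% = 2.09 × 10^-2/1.41 × 100% = 1.5%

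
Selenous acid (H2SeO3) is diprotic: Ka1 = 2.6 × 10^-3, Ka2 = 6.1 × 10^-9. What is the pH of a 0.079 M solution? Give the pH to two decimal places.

pH = 1.88

Ka1 ≫ Ka2, so treat the first dissociation as the only significant source of H+.
Ka1 = x²/(0.079 − x) = 2.6 × 10^-3
Solving the quadratic: x = (−Ka1 + √(Ka1² + 4·Ka1·C₀))/2 = 1.31 × 10^-2 M
pH = −log(1.31 × 10^-2) = 1.88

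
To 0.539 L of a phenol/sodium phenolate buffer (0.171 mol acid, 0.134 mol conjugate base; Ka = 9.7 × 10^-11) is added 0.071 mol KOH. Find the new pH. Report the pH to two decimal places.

After neutralization: n(C6H5OH) = 0.1 mol, n(C6H5O-) = 0.205 mol.
pKa = −log(9.7 × 10^-11) = 10.013
pH = pKa + log(n_C6H5O-/n_C6H5OH) = 10.013 + log(0.205/0.1) = 10.013 + (+0.312)

pH = 10.32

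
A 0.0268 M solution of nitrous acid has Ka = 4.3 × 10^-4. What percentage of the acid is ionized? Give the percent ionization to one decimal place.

HNO2 ⇌ NO2- + H+; let x = [H+] at equilibrium.
Ka = x²/(C₀ − x); solving the quadratic gives x = 3.19 × 10^-3 M.
% ionization = x/C₀ × 100% = 3.19 × 10^-3/0.0268 × 100% = 11.9%

11.9%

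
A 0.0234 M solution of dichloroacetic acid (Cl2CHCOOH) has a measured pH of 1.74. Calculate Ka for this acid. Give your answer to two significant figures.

Ka = 6.4 × 10^-2

[H+] = 10^(-1.74) = 1.82 × 10^-2 M
At equilibrium [HA] = 0.0234 − 1.82 × 10^-2 = 5.20 × 10^-3 M
Ka = [H+][A-]/[HA] = (1.82 × 10^-2)² / 5.20 × 10^-3 = 6.4 × 10^-2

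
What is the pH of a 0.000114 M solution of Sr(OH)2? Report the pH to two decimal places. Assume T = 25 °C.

pH = 10.36

Sr(OH)2 is a strong base (each formula unit releases 2 OH-); [OH-] = 0.000228 M.
pOH = -log(0.000228) = 3.64
pH = 14.00 - 3.64 = 10.36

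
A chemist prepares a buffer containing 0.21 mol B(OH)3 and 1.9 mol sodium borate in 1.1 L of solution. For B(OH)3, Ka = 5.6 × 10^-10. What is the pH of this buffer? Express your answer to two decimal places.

pKa = −log(5.6 × 10^-10) = 9.252
Using pH = pKa + log([base]/[acid]) with [base]/[acid] = 1.9/0.21:
pH = 9.252 + (+0.957) = 10.21

pH = 10.21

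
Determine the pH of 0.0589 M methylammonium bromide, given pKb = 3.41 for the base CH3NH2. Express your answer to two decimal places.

pH = 5.91

CH3NH3+ is the conjugate acid of the weak base CH3NH2.
Kb = 10^(−3.41) = 3.89 × 10^-4
Ka = Kw/Kb = 1.0×10^-14 / 3.89 × 10^-4 = 2.57 × 10^-11
From the ICE table, Ka = [H+]²/(0.0589 − [H+]) = 2.57 × 10^-11.
Neglecting [H+] in the denominator: [H+] = √(2.57 × 10^-11 × 0.0589) = 1.23 × 10^-6 M
pH = −log(1.23 × 10^-6) = 5.91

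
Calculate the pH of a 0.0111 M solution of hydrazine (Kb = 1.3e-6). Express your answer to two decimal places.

N2H4 + H2O ⇌ N2H5+ + OH-
Kb = [OH-]²/(0.0111 − [OH-]) = 1.3 × 10^-6
Neglecting [OH-] in the denominator: [OH-] = √(1.3 × 10^-6 × 0.0111) = 1.20 × 10^-4 M
([OH-]/C₀ = 1.1% < 5%, so the approximation holds.)
pOH = 3.92, so pH = 14.00 − pOH = 10.08

pH = 10.08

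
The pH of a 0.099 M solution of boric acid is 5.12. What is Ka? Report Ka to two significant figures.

[H+] = 10^(-5.12) = 7.59 × 10^-6 M
At equilibrium [HA] = 0.099 − 7.59 × 10^-6 = 9.90 × 10^-2 M
Ka = [H+][A-]/[HA] = (7.59 × 10^-6)² / 9.90 × 10^-2 = 5.8 × 10^-10

Ka = 5.8 × 10^-10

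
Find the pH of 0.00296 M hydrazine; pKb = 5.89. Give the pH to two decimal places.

pH = 9.79

N2H4 + H2O ⇌ N2H5+ + OH-
Kb = 10^(−5.89) = 1.29 × 10^-6
From the ICE table, Kb = [OH-]²/(0.00296 − [OH-]) = 1.29 × 10^-6.
Since Kb ≪ C₀, [OH-] ≈ √(Kb·C₀) = 6.18 × 10^-5 M.
pOH = 4.21, so pH = 14.00 − pOH = 9.79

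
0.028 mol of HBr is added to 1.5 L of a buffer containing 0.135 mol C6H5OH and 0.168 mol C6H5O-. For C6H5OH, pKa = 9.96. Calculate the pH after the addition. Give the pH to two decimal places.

pH = 9.89

After neutralization: n(C6H5OH) = 0.163 mol, n(C6H5O-) = 0.14 mol.
pH = pKa + log(n_C6H5O-/n_C6H5OH) = 9.96 + log(0.14/0.163) = 9.96 + (-0.066)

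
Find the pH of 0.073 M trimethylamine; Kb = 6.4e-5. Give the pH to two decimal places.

pH = 11.33

(CH3)3N + H2O ⇌ (CH3)3NH+ + OH-
From the ICE table, Kb = x²/(0.073 − x) = 6.4 × 10^-5.
Since Kb ≪ C₀, x ≈ √(Kb·C₀) = 2.16 × 10^-3 M.
Check: 3% ionized — well under 5%, approximation valid.
pOH = 2.67, so pH = 14.00 − pOH = 11.33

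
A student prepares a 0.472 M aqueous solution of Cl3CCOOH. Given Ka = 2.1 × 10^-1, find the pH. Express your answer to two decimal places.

Cl3CCOOH ⇌ Cl3CCOO- + H+
Ka = x²/(0.472 − x) = 2.1 × 10^-1
Here C₀/Ka ≈ 2.25, so the small-x approximation fails. Use the quadratic:
x = (−Ka + √(Ka² + 4·Ka·C₀))/2 = 2.27 × 10^-1 M
pH = −log(2.27 × 10^-1) = 0.64

pH = 0.64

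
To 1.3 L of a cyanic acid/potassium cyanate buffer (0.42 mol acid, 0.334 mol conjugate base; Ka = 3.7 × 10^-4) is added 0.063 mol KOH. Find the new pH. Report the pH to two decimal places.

OH- converts HOCN to OCN-: HOCN → 0.357 mol, OCN- → 0.397 mol.
pKa = −log(3.7 × 10^-4) = 3.432
pH = pKa + log([A⁻]/[HA]) = 3.432 + log(0.397/0.357) = 3.432 +0.046

pH = 3.48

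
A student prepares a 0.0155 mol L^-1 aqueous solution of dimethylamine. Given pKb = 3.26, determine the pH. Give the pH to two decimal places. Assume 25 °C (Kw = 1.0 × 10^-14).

pH = 11.42

(CH3)2NH + H2O ⇌ (CH3)2NH2+ + OH-
Kb = 10^(−3.26) = 5.50 × 10^-4
From the ICE table, Kb = [OH-]²/(0.0155 − [OH-]) = 5.50 × 10^-4.
The 5% rule fails; solving [OH-]² + Kb·[OH-] − Kb·C₀ = 0 exactly:
[OH-] = (−Kb + √(Kb² + 4·Kb·C₀))/2 = 2.66 × 10^-3 M
pOH = 2.58, so pH = 14.00 − pOH = 11.42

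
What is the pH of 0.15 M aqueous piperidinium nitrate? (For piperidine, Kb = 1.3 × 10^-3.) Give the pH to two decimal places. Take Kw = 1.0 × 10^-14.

C5H10NH2+ is the conjugate acid of the weak base C5H10NH.
Ka = Kw/Kb = 1.0×10^-14 / 1.3 × 10^-3 = 7.69 × 10^-12
Ka = x²/(0.15 − x) = 7.69 × 10^-12
Assume x ≪ 0.15: x ≈ √(7.69 × 10^-12 × 0.15) = 1.07 × 10^-6 M
pH = −log[H+] = −log(1.07 × 10^-6) = 5.97

pH = 5.97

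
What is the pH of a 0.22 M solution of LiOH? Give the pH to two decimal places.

LiOH is a strong base; [OH-] = 0.22 M.
pOH = -log(0.22) = 0.66
pH = 14.00 - 0.66 = 13.34

pH = 13.34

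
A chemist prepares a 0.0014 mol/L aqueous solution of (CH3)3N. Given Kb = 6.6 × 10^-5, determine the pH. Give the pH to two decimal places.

pH = 10.44

(CH3)3N + H2O ⇌ (CH3)3NH+ + OH-
Kb = x²/(0.0014 − x) = 6.6 × 10^-5
Here C₀/Kb ≈ 21.2, so the small-x approximation fails. Use the quadratic:
x = [−6.6e-05 + √(6.6e-05² + 3.7e-07)]/2 = 2.73 × 10^-4 M
pOH = 3.56, so pH = 14.00 − pOH = 10.44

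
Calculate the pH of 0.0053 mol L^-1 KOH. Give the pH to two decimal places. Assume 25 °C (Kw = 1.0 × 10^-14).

KOH is a strong base; [OH-] = 0.0053 M.
pOH = -log(0.0053) = 2.28
pH = 14.00 - 2.28 = 11.72

pH = 11.72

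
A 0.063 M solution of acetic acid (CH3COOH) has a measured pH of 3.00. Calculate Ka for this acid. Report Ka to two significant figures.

Ka = 1.6 × 10^-5

[H+] = 10^(-3.00) = 1.00 × 10^-3 M
At equilibrium [HA] = 0.063 − 1.00 × 10^-3 = 6.20 × 10^-2 M
Ka = [H+][A-]/[HA] = (1.00 × 10^-3)² / 6.20 × 10^-2 = 1.6 × 10^-5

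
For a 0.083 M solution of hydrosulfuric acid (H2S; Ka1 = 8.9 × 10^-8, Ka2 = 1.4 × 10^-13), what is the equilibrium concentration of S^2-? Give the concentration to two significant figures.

1.4 × 10^-13 M

First ionization gives [H+] ≈ [HS-] = 8.59 × 10^-5 M.
Second step: Ka2 = [H+][S^2-]/[HS-] ≈ [S^2-] (since [H+] ≈ [HS-]).
So [S^2-] ≈ Ka2.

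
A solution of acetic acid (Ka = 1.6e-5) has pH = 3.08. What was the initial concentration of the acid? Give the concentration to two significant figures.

C₀ = 4.4 × 10^-2 M

[H+] = 10^(-3.08) = 8.32 × 10^-4 M = x
Ka = x²/(C₀ − x) ⇒ C₀ = x + x²/Ka
C₀ = 8.32 × 10^-4 + (8.32 × 10^-4)²/(1.6 × 10^-5) = 4.41 × 10^-2 M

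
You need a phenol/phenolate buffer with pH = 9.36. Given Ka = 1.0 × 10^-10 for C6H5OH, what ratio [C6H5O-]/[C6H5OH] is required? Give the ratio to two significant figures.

ratio = 0.23

pKa = -log(1.0 × 10^-10) = 10.000
pH = pKa + log(r) ⇒ log(r) = 9.36 − 10.000 = -0.640
r = [C6H5O-]/[C6H5OH] = 10^(-0.640) = 0.229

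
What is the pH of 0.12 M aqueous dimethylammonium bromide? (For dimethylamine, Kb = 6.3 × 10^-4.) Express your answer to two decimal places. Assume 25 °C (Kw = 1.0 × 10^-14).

(CH3)2NH2+ is the conjugate acid of the weak base (CH3)2NH.
Ka = Kw/Kb = 1.0×10^-14 / 6.3 × 10^-4 = 1.59 × 10^-11
Let x = [H+] at equilibrium. Ka = x²/(0.12 − x).
Since Ka ≪ C₀, x ≈ √(Ka·C₀) = 1.38 × 10^-6 M.
Check: 0.0012% ionized — well under 5%, approximation valid.
pH = −log(1.38 × 10^-6) = 5.86

pH = 5.86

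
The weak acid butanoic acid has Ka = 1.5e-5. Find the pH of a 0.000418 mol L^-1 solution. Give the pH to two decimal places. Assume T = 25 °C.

pH = 4.14

CH3(CH2)2COOH ⇌ CH3(CH2)2COO- + H+
Ka = x²/(0.000418 − x) = 1.5 × 10^-5
x is not negligible relative to C₀; solve x² + 1.5e-05·x − 6.27e-09 = 0.
x = [−1.5e-05 + √(1.5e-05² + 2.51e-08)]/2 = 7.20 × 10^-5 M
pH = −log[H+] = −log(7.20 × 10^-5) = 4.14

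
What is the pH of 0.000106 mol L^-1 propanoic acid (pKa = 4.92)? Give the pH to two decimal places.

pH = 4.52

CH3CH2COOH ⇌ CH3CH2COO- + H+
Ka = 10^(−4.92) = 1.20 × 10^-5
Ka = x²/(0.000106 − x) = 1.20 × 10^-5
x is not negligible relative to C₀; solve x² + 1.2e-05·x − 1.27e-09 = 0.
x = (−Ka + √(Ka² + 4·Ka·C₀))/2 = 3.02 × 10^-5 M
pH = −log(3.02 × 10^-5) = 4.52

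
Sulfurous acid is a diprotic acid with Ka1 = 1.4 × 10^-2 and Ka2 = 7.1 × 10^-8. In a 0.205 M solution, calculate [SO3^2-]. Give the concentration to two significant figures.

7.1 × 10^-8 M

First ionization gives [H+] ≈ [HSO3-] = 4.70 × 10^-2 M.
Second step: Ka2 = [H+][SO3^2-]/[HSO3-] ≈ [SO3^2-] (since [H+] ≈ [HSO3-]).
So [SO3^2-] ≈ Ka2.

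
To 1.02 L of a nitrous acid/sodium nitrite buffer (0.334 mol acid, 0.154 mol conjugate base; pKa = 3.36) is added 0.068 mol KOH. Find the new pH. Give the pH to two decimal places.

pH = 3.28

After neutralization: n(HNO2) = 0.266 mol, n(NO2-) = 0.222 mol.
pH = pKa + log([A⁻]/[HA]) = 3.36 + log(0.222/0.266) = 3.36 -0.079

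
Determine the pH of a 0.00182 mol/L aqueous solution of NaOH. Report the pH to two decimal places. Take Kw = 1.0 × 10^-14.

NaOH is a strong base; [OH-] = 0.00182 M.
pOH = -log(0.00182) = 2.74
pH = 14.00 - 2.74 = 11.26

pH = 11.26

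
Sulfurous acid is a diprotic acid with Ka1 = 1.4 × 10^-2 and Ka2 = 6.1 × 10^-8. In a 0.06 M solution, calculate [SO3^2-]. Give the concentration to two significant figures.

6.1 × 10^-8 M

First ionization gives [H+] ≈ [HSO3-] = 2.28 × 10^-2 M.
Second step: Ka2 = [H+][SO3^2-]/[HSO3-] ≈ [SO3^2-] (since [H+] ≈ [HSO3-]).
So [SO3^2-] ≈ Ka2.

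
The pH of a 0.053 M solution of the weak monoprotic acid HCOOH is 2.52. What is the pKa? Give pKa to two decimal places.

[H+] = 10^(-2.52) = 3.02 × 10^-3 M
At equilibrium [HA] = 0.053 − 3.02 × 10^-3 = 5.00 × 10^-2 M
Ka = [H+][A-]/[HA] = (3.02 × 10^-3)² / 5.00 × 10^-2 = 1.82 × 10^-4
pKa = -log(1.82 × 10^-4) = 3.74

pKa = 3.74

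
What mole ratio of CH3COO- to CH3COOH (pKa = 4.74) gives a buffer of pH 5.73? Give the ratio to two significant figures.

pH = pKa + log(r) ⇒ log(r) = 5.73 − 4.74 = +0.99
r = [CH3COO-]/[CH3COOH] = 10^(+0.99) = 9.77

ratio = 9.8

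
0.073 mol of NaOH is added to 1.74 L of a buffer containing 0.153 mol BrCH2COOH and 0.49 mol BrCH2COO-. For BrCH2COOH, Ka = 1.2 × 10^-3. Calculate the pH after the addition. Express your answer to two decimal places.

OH- converts BrCH2COOH to BrCH2COO-: BrCH2COOH → 0.08 mol, BrCH2COO- → 0.563 mol.
pKa = −log(1.2 × 10^-3) = 2.921
pH = pKa + log([A⁻]/[HA]) = 2.921 + log(0.563/0.08) = 2.921 +0.847

pH = 3.77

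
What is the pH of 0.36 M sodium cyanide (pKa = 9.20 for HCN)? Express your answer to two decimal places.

CN- is the conjugate base of the weak acid HCN.
Ka = 10^(−9.20) = 6.31 × 10^-10
Kb = Kw/Ka = 1.0×10^-14 / 6.31 × 10^-10 = 1.58 × 10^-5
From the ICE table, Kb = [OH-]²/(0.36 − [OH-]) = 1.58 × 10^-5.
Since Kb ≪ C₀, [OH-] ≈ √(Kb·C₀) = 2.38 × 10^-3 M.
([OH-]/C₀ = 0.66% < 5%, so the approximation holds.)
pOH = 2.62, so pH = 14.00 − pOH = 11.38

pH = 11.38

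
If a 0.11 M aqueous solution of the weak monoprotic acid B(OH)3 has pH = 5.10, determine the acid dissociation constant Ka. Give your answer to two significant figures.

[H+] = 10^(-5.10) = 7.94 × 10^-6 M
At equilibrium [HA] = 0.11 − 7.94 × 10^-6 = 1.10 × 10^-1 M
Ka = [H+][A-]/[HA] = (7.94 × 10^-6)² / 1.10 × 10^-1 = 5.7 × 10^-10

Ka = 5.7 × 10^-10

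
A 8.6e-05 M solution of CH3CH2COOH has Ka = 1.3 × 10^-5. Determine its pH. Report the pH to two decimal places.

CH3CH2COOH ⇌ CH3CH2COO- + H+
Ka = [H+]²/(8.6e-05 − [H+]) = 1.3 × 10^-5
Here C₀/Ka ≈ 6.62, so the small-[H+] approximation fails. Use the quadratic:
[H+] = (−Ka + √(Ka² + 4·Ka·C₀))/2 = 2.76 × 10^-5 M
pH = −log(2.76 × 10^-5) = 4.56

pH = 4.56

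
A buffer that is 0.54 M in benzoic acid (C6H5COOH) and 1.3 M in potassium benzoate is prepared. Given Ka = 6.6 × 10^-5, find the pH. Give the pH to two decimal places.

pH = 4.56

pKa = −log(6.6 × 10^-5) = 4.180
Henderson–Hasselbalch: pH = pKa + log([C6H5COO-]/[C6H5COOH]) = 4.180 + log(1.3/0.54)
pH = 4.180 + (+0.382) = 4.56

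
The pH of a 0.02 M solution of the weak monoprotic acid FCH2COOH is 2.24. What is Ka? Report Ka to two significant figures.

[H+] = 10^(-2.24) = 5.75 × 10^-3 M
At equilibrium [HA] = 0.02 − 5.75 × 10^-3 = 1.43 × 10^-2 M
Ka = [H+][A-]/[HA] = (5.75 × 10^-3)² / 1.43 × 10^-2 = 2.3 × 10^-3

Ka = 2.3 × 10^-3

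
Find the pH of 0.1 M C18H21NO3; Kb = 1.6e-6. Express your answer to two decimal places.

C18H21NO3 + H2O ⇌ C18H22NO3+ + OH-
Let x = [OH-] at equilibrium. Kb = x²/(0.1 − x).
Assume x ≪ 0.1: x ≈ √(1.6 × 10^-6 × 0.1) = 4.00 × 10^-4 M
pOH = −log(4.00 × 10^-4) = 3.40; pH = 14.00 − 3.40 = 10.60

pH = 10.60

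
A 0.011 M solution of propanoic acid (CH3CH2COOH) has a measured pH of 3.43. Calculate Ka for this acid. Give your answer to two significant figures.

[H+] = 10^(-3.43) = 3.72 × 10^-4 M
At equilibrium [HA] = 0.011 − 3.72 × 10^-4 = 1.06 × 10^-2 M
Ka = [H+][A-]/[HA] = (3.72 × 10^-4)² / 1.06 × 10^-2 = 1.3 × 10^-5

Ka = 1.3 × 10^-5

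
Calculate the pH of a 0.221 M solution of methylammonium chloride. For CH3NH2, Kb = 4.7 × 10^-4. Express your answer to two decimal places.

pH = 5.66

CH3NH3+ is the conjugate acid of the weak base CH3NH2.
Ka = Kw/Kb = 1.0×10^-14 / 4.7 × 10^-4 = 2.13 × 10^-11
From the ICE table, Ka = [H+]²/(0.221 − [H+]) = 2.13 × 10^-11.
Assume [H+] ≪ 0.221: [H+] ≈ √(2.13 × 10^-11 × 0.221) = 2.17 × 10^-6 M
pH = −log[H+] = −log(2.17 × 10^-6) = 5.66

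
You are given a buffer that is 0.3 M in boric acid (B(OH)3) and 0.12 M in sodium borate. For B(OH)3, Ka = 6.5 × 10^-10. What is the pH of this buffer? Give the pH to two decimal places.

pH = 8.79

pKa = −log(6.5 × 10^-10) = 9.187
pH = pKa + log([A⁻]/[HA]) = 9.187 + log(0.12/0.3)
pH = 9.187 + (-0.398) = 8.79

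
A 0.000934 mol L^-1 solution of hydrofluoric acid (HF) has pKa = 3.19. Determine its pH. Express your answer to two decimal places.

pH = 3.29

HF ⇌ F- + H+
Ka = 10^(−3.19) = 6.46 × 10^-4
Ka = x²/(0.000934 − x) = 6.46 × 10^-4
Here C₀/Ka ≈ 1.45, so the small-x approximation fails. Use the quadratic:
x = [−0.000646 + √(0.000646² + 2.41e-06)]/2 = 5.18 × 10^-4 M
pH = −log[H+] = −log(5.18 × 10^-4) = 3.29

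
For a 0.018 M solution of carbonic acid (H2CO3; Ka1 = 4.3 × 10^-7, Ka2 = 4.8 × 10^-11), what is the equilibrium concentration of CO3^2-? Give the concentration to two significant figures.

4.8 × 10^-11 M

First ionization gives [H+] ≈ [HCO3-] = 8.80 × 10^-5 M.
Second step: Ka2 = [H+][CO3^2-]/[HCO3-] ≈ [CO3^2-] (since [H+] ≈ [HCO3-]).
So [CO3^2-] ≈ Ka2.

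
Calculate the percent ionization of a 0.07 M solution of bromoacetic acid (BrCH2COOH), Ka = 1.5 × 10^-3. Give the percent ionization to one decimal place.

13.6%

BrCH2COOH ⇌ BrCH2COO- + H+; let x = [H+] at equilibrium.
Ka = x²/(C₀ − x); solving the quadratic gives x = 9.52 × 10^-3 M.
% ionization = x/C₀ × 100% = 9.52 × 10^-3/0.07 × 100% = 13.6%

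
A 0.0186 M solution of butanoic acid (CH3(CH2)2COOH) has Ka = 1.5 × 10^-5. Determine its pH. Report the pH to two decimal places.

pH = 3.28

CH3(CH2)2COOH ⇌ CH3(CH2)2COO- + H+
From the ICE table, Ka = [H+]²/(0.0186 − [H+]) = 1.5 × 10^-5.
Since Ka ≪ C₀, [H+] ≈ √(Ka·C₀) = 5.28 × 10^-4 M.
pH = −log(5.28 × 10^-4) = 3.28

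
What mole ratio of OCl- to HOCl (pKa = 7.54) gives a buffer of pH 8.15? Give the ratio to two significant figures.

pH = pKa + log(r) ⇒ log(r) = 8.15 − 7.54 = +0.61
r = [OCl-]/[HOCl] = 10^(+0.61) = 4.07

ratio = 4.1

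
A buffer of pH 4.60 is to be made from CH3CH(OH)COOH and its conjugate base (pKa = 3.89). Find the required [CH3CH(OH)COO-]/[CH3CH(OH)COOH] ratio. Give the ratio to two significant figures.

ratio = 5.1

pH = pKa + log(r) ⇒ log(r) = 4.60 − 3.89 = +0.71
r = [CH3CH(OH)COO-]/[CH3CH(OH)COOH] = 10^(+0.71) = 5.13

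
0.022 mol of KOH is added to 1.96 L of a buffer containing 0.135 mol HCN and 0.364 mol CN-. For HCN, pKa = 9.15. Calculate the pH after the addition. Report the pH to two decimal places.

After neutralization: n(HCN) = 0.113 mol, n(CN-) = 0.386 mol.
pH = pKa + log(n_CN-/n_HCN) = 9.15 + log(0.386/0.113) = 9.15 + (+0.534)

pH = 9.68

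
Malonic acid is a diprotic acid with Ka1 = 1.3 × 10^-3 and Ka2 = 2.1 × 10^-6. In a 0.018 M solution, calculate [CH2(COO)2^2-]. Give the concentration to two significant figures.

2.1 × 10^-6 M

First ionization gives [H+] ≈ [CH2(COOH)COO-] = 4.23 × 10^-3 M.
Second step: Ka2 = [H+][CH2(COO)2^2-]/[CH2(COOH)COO-] ≈ [CH2(COO)2^2-] (since [H+] ≈ [CH2(COOH)COO-]).
So [CH2(COO)2^2-] ≈ Ka2.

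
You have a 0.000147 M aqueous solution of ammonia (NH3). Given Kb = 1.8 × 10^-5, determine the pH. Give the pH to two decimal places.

pH = 9.64

NH3 + H2O ⇌ NH4+ + OH-
From the ICE table, Kb = [OH-]²/(0.000147 − [OH-]) = 1.8 × 10^-5.
[OH-] is not negligible relative to C₀; solve [OH-]² + 1.8e-05·[OH-] − 2.65e-09 = 0.
[OH-] = (−Kb + √(Kb² + 4·Kb·C₀))/2 = 4.32 × 10^-5 M
pOH = 4.36, so pH = 14.00 − pOH = 9.64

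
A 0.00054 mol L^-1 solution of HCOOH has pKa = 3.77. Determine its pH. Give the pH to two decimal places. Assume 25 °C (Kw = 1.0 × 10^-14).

HCOOH ⇌ HCOO- + H+
Ka = 10^(−3.77) = 1.70 × 10^-4
From the ICE table, Ka = [H+]²/(0.00054 − [H+]) = 1.70 × 10^-4.
[H+] is not negligible relative to C₀; solve [H+]² + 0.00017·[H+] − 9.18e-08 = 0.
[H+] = (−Ka + √(Ka² + 4·Ka·C₀))/2 = 2.30 × 10^-4 M
pH = −log(2.30 × 10^-4) = 3.64

pH = 3.64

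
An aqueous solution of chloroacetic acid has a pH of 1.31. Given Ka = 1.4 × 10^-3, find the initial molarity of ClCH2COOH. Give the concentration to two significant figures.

[H+] = 10^(-1.31) = 4.90 × 10^-2 M = x
Ka = x²/(C₀ − x) ⇒ C₀ = x + x²/Ka
C₀ = 4.90 × 10^-2 + (4.90 × 10^-2)²/(1.4 × 10^-3) = 1.76 M

C₀ = 1.8 M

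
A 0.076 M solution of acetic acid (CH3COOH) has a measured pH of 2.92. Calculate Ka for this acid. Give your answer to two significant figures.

Ka = 1.9 × 10^-5

[H+] = 10^(-2.92) = 1.20 × 10^-3 M
At equilibrium [HA] = 0.076 − 1.20 × 10^-3 = 7.48 × 10^-2 M
Ka = [H+][A-]/[HA] = (1.20 × 10^-3)² / 7.48 × 10^-2 = 1.9 × 10^-5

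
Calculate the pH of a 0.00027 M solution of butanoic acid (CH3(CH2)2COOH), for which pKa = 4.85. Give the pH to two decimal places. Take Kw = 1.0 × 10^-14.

pH = 4.26

CH3(CH2)2COOH ⇌ CH3(CH2)2COO- + H+
Ka = 10^(−4.85) = 1.41 × 10^-5
Let x = [H+] at equilibrium. Ka = x²/(0.00027 − x).
x is not negligible relative to C₀; solve x² + 1.41e-05·x − 3.81e-09 = 0.
x = (−Ka + √(Ka² + 4·Ka·C₀))/2 = 5.51 × 10^-5 M
pH = −log(5.51 × 10^-5) = 4.26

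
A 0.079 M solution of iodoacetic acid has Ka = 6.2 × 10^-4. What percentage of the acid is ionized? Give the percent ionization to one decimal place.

ICH2COOH ⇌ ICH2COO- + H+; let x = [H+] at equilibrium.
Ka = x²/(C₀ − x); solving the quadratic gives x = 6.70 × 10^-3 M.
Fraction ionized = 6.70 × 10^-3 / 0.079 = 0.0848 → 8.5%

8.5%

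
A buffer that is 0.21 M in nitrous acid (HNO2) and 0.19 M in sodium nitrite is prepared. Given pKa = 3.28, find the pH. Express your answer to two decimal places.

pH = 3.24

pH = pKa + log([A⁻]/[HA]) = 3.28 + log(0.19/0.21)
pH = 3.28 + (-0.043) = 3.24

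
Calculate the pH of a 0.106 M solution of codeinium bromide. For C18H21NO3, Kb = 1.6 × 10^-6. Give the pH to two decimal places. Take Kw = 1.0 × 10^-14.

C18H22NO3+ is the conjugate acid of the weak base C18H21NO3.
Ka = Kw/Kb = 1.0×10^-14 / 1.6 × 10^-6 = 6.25 × 10^-9
Ka = [H+]²/(0.106 − [H+]) = 6.25 × 10^-9
Since Ka ≪ C₀, [H+] ≈ √(Ka·C₀) = 2.57 × 10^-5 M.
pH = −log(2.57 × 10^-5) = 4.59

pH = 4.59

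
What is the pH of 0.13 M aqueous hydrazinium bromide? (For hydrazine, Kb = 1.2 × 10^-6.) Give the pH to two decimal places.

pH = 4.48

N2H5+ is the conjugate acid of the weak base N2H4.
Ka = Kw/Kb = 1.0×10^-14 / 1.2 × 10^-6 = 8.33 × 10^-9
Ka = [H+]²/(0.13 − [H+]) = 8.33 × 10^-9
Since Ka ≪ C₀, [H+] ≈ √(Ka·C₀) = 3.29 × 10^-5 M.
pH = −log[H+] = −log(3.29 × 10^-5) = 4.48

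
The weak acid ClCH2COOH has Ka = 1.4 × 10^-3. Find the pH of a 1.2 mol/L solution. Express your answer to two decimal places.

ClCH2COOH ⇌ ClCH2COO- + H+
Let x = [H+] at equilibrium. Ka = x²/(1.2 − x).
Since Ka ≪ C₀, x ≈ √(Ka·C₀) = 4.10 × 10^-2 M.
pH = −log(4.10 × 10^-2) = 1.39

pH = 1.39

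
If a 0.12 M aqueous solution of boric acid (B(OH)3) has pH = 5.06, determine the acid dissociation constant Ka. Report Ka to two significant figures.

Ka = 6.3 × 10^-10

[H+] = 10^(-5.06) = 8.71 × 10^-6 M
At equilibrium [HA] = 0.12 − 8.71 × 10^-6 = 1.20 × 10^-1 M
Ka = [H+][A-]/[HA] = (8.71 × 10^-6)² / 1.20 × 10^-1 = 6.3 × 10^-10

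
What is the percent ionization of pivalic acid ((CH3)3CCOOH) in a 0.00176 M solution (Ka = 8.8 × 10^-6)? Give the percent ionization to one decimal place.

6.8%

(CH3)3CCOOH ⇌ (CH3)3CCOO- + H+; let x = [H+] at equilibrium.
Ka = x²/(C₀ − x); solving the quadratic gives x = 1.20 × 10^-4 M.
Fraction ionized = 1.20 × 10^-4 / 0.00176 = 0.0682 → 6.8%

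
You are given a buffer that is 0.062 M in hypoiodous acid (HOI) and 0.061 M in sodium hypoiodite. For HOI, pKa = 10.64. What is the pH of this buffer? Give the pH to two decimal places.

pH = pKa + log([A⁻]/[HA]) = 10.64 + log(0.061/0.062)
pH = 10.64 + (-0.007) = 10.63

pH = 10.63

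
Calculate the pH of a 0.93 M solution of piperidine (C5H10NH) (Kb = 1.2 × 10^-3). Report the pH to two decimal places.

pH = 12.52

C5H10NH + H2O ⇌ C5H10NH2+ + OH-
From the ICE table, Kb = [OH-]²/(0.93 − [OH-]) = 1.2 × 10^-3.
Neglecting [OH-] in the denominator: [OH-] = √(1.2 × 10^-3 × 0.93) = 3.34 × 10^-2 M
([OH-]/C₀ = 3.6% < 5%, so the approximation holds.)
pOH = 1.48, so pH = 14.00 − pOH = 12.52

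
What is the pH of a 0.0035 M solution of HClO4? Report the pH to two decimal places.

pH = 2.46

HClO4 is a strong acid and dissociates completely, so [H+] = 0.0035 M.
pH = -log(0.0035) = 2.46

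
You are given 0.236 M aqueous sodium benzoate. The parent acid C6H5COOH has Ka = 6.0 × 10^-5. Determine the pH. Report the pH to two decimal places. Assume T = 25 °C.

pH = 8.80

C6H5COO- is the conjugate base of the weak acid C6H5COOH.
Kb = Kw/Ka = 1.0×10^-14 / 6.0 × 10^-5 = 1.67 × 10^-10
Kb = x²/(0.236 − x) = 1.67 × 10^-10
Since Kb ≪ C₀, x ≈ √(Kb·C₀) = 6.28 × 10^-6 M.
pOH = 5.20, so pH = 14.00 − pOH = 8.80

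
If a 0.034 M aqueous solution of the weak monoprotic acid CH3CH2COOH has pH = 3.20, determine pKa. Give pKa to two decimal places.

pKa = 4.92

[H+] = 10^(-3.20) = 6.31 × 10^-4 M
At equilibrium [HA] = 0.034 − 6.31 × 10^-4 = 3.34 × 10^-2 M
Ka = [H+][A-]/[HA] = (6.31 × 10^-4)² / 3.34 × 10^-2 = 1.19 × 10^-5
pKa = -log(1.19 × 10^-5) = 4.92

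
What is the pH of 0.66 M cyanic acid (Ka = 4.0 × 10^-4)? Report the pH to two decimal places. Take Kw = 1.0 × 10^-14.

pH = 1.79

HOCN ⇌ OCN- + H+
From the ICE table, Ka = x²/(0.66 − x) = 4.0 × 10^-4.
Assume x ≪ 0.66: x ≈ √(4.0 × 10^-4 × 0.66) = 1.62 × 10^-2 M
pH = −log[H+] = −log(1.62 × 10^-2) = 1.79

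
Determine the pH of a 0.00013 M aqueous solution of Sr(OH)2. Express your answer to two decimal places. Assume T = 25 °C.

Sr(OH)2 is a strong base (each formula unit releases 2 OH-); [OH-] = 0.00026 M.
pOH = -log(0.00026) = 3.59
pH = 14.00 - 3.59 = 10.41

pH = 10.41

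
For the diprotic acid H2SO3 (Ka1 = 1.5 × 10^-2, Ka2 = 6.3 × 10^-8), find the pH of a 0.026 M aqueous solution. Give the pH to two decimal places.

pH = 1.87

Ka1 ≫ Ka2, so treat the first dissociation as the only significant source of H+.
Ka1 = x²/(0.026 − x) = 1.5 × 10^-2
Solving the quadratic: x = (−Ka1 + √(Ka1² + 4·Ka1·C₀))/2 = 1.36 × 10^-2 M
pH = −log(1.36 × 10^-2) = 1.87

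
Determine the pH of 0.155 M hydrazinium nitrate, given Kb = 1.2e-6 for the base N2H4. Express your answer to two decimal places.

N2H5+ is the conjugate acid of the weak base N2H4.
Ka = Kw/Kb = 1.0×10^-14 / 1.2 × 10^-6 = 8.33 × 10^-9
Ka = x²/(0.155 − x) = 8.33 × 10^-9
Assume x ≪ 0.155: x ≈ √(8.33 × 10^-9 × 0.155) = 3.59 × 10^-5 M
pH = −log[H+] = −log(3.59 × 10^-5) = 4.44

pH = 4.44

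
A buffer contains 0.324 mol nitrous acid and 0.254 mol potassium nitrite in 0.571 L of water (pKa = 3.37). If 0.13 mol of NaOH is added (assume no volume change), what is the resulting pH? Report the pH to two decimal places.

pH = 3.67

After neutralization: n(HNO2) = 0.194 mol, n(NO2-) = 0.384 mol.
Henderson–Hasselbalch with mole ratio 0.384/0.194: pH = 3.37 + (+0.297)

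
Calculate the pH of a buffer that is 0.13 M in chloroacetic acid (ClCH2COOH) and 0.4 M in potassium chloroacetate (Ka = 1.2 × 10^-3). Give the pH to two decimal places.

pKa = −log(1.2 × 10^-3) = 2.921
Henderson–Hasselbalch: pH = pKa + log([ClCH2COO-]/[ClCH2COOH]) = 2.921 + log(0.4/0.13)
pH = 2.921 + (+0.488) = 3.41

pH = 3.41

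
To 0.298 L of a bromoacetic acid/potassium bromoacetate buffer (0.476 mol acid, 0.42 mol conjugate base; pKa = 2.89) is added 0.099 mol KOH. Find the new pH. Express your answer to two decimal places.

pH = 3.03

OH- converts BrCH2COOH to BrCH2COO-: BrCH2COOH → 0.377 mol, BrCH2COO- → 0.519 mol.
pH = pKa + log([A⁻]/[HA]) = 2.89 + log(0.519/0.377) = 2.89 +0.139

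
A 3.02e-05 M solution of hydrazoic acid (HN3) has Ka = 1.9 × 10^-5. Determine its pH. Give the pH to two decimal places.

pH = 4.79

HN3 ⇌ N3- + H+
From the ICE table, Ka = [H+]²/(3.02e-05 − [H+]) = 1.9 × 10^-5.
Here C₀/Ka ≈ 1.59, so the small-[H+] approximation fails. Use the quadratic:
[H+] = (−Ka + √(Ka² + 4·Ka·C₀))/2 = 1.63 × 10^-5 M
pH = −log(1.63 × 10^-5) = 4.79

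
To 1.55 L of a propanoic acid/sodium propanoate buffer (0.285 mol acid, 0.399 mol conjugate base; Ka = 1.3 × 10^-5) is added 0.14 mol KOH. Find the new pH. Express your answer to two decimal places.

pH = 5.46

After neutralization: n(CH3CH2COOH) = 0.145 mol, n(CH3CH2COO-) = 0.539 mol.
pKa = −log(1.3 × 10^-5) = 4.886
Henderson–Hasselbalch with mole ratio 0.539/0.145: pH = 4.886 + (+0.570)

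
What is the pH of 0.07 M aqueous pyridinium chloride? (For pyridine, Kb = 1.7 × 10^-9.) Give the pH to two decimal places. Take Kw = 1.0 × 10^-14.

C5H5NH+ is the conjugate acid of the weak base C5H5N.
Ka = Kw/Kb = 1.0×10^-14 / 1.7 × 10^-9 = 5.88 × 10^-6
From the ICE table, Ka = [H+]²/(0.07 − [H+]) = 5.88 × 10^-6.
Neglecting [H+] in the denominator: [H+] = √(5.88 × 10^-6 × 0.07) = 6.42 × 10^-4 M
Check: 0.92% ionized — well under 5%, approximation valid.
pH = −log[H+] = −log(6.42 × 10^-4) = 3.19

pH = 3.19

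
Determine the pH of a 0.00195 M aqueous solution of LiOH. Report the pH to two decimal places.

LiOH is a strong base; [OH-] = 0.00195 M.
pOH = -log(0.00195) = 2.71
pH = 14.00 - 2.71 = 11.29

pH = 11.29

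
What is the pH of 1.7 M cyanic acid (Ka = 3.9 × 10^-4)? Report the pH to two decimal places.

HOCN ⇌ OCN- + H+
Let x = [H+] at equilibrium. Ka = x²/(1.7 − x).
Neglecting x in the denominator: x = √(3.9 × 10^-4 × 1.7) = 2.57 × 10^-2 M
(x/C₀ = 1.5% < 5%, so the approximation holds.)
pH = −log(2.57 × 10^-2) = 1.59

pH = 1.59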